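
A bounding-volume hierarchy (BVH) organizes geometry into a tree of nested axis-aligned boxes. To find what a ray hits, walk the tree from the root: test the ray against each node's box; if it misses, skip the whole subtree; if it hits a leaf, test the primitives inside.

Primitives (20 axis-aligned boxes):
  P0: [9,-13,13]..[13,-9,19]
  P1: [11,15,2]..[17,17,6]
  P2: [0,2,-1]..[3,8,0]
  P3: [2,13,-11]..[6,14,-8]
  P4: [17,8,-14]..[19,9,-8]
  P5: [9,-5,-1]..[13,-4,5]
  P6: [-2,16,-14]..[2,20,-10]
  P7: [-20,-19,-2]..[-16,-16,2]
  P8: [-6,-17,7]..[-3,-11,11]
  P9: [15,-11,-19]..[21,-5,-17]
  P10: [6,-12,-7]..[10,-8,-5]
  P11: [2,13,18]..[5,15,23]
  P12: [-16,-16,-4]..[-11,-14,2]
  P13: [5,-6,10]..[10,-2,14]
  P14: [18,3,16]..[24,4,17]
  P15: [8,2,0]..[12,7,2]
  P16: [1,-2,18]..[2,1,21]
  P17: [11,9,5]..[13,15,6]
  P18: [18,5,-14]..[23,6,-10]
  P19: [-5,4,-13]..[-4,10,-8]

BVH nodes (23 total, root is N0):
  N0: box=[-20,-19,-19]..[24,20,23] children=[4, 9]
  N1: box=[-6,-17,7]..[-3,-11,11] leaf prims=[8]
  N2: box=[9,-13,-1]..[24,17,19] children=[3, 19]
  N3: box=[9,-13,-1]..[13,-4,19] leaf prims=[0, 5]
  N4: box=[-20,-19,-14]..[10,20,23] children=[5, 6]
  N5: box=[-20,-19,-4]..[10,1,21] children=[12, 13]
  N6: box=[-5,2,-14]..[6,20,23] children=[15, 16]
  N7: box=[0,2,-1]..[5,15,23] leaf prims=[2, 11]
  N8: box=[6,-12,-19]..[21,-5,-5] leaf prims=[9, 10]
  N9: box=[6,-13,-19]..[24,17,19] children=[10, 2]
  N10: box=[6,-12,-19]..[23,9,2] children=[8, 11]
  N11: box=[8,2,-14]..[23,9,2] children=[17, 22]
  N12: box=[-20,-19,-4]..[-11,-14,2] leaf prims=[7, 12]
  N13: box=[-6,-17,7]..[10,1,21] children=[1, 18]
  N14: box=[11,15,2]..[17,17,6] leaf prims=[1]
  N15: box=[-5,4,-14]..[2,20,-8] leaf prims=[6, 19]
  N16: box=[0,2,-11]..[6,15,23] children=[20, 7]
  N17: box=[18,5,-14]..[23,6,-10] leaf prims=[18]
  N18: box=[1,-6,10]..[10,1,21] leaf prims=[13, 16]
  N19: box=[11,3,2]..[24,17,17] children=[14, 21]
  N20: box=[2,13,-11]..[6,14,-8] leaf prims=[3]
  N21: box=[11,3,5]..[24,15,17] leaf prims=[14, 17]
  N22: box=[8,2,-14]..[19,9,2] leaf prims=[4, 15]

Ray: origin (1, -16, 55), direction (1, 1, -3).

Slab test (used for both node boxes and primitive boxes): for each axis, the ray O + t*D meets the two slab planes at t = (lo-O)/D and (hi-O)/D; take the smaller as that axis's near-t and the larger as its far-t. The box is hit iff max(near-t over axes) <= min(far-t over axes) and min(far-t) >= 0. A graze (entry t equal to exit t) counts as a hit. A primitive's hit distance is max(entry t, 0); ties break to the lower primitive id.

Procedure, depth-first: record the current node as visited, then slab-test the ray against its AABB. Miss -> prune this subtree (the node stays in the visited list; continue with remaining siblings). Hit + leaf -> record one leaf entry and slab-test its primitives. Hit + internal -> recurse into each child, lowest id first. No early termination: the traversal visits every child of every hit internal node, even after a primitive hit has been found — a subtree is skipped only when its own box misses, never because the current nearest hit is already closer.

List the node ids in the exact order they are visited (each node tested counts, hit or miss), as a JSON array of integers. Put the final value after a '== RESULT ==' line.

Trace the traversal:
N0 x:[-21,23] y:[-3,36] z:[32/3,74/3] -> hit [32/3,23], descend [4, 9]
  N4 x:[-21,9] y:[-3,36] z:[32/3,23] -> miss, prune
  N9 x:[5,23] y:[3,33] z:[12,74/3] -> hit [12,23], descend [2, 10]
    N2 x:[8,23] y:[3,33] z:[12,56/3] -> hit [12,56/3], descend [3, 19]
      N3 x:[8,12] y:[3,12] z:[12,56/3] -> hit [12,12] leaf, test {P0(miss), P5(miss)}
      N19 x:[10,23] y:[19,33] z:[38/3,53/3] -> miss, prune
    N10 x:[5,22] y:[4,25] z:[53/3,74/3] -> hit [53/3,22], descend [8, 11]
      N8 x:[5,20] y:[4,11] z:[20,74/3] -> miss, prune
      N11 x:[7,22] y:[18,25] z:[53/3,23] -> hit [18,22], descend [17, 22]
        N17 x:[17,22] y:[21,22] z:[65/3,23] -> hit [65/3,22] leaf, test {P18@t=65/3}
        N22 x:[7,18] y:[18,25] z:[53/3,23] -> hit [18,18] leaf, test {P4(miss), P15(miss)}

order=[0, 4, 9, 2, 3, 19, 10, 8, 11, 17, 22]  |boxes|=11  |leaves|=3  hit=P18

== RESULT ==
[0, 4, 9, 2, 3, 19, 10, 8, 11, 17, 22]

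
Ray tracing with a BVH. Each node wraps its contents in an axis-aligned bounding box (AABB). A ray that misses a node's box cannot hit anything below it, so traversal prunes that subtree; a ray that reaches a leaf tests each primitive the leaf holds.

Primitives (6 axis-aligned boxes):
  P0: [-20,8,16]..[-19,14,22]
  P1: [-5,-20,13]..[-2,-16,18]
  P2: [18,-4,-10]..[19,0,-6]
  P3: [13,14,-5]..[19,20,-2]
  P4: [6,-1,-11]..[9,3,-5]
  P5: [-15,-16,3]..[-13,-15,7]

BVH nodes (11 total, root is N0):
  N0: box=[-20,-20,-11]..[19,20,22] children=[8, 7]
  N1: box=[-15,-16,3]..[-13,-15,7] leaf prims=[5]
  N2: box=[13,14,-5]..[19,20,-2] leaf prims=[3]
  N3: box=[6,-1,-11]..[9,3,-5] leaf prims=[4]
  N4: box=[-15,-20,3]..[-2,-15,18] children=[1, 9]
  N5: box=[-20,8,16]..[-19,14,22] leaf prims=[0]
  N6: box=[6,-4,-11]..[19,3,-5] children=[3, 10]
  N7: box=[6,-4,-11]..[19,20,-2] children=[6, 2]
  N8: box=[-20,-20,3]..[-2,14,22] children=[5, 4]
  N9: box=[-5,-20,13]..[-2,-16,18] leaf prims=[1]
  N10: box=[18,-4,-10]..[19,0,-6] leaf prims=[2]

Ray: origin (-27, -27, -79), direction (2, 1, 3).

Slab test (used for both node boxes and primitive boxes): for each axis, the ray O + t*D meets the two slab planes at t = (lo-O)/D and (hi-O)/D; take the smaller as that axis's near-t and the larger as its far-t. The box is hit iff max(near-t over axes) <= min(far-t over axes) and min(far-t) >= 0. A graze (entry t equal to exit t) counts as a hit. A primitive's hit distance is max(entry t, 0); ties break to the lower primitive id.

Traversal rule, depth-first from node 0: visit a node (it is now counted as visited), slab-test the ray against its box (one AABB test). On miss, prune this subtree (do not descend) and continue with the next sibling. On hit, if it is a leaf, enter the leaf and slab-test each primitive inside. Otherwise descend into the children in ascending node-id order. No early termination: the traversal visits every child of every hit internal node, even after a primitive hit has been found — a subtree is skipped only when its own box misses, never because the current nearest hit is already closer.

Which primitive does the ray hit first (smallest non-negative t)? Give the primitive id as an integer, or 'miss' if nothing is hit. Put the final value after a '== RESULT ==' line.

Walk:
N0 x:[7/2,23] y:[7,47] z:[68/3,101/3] -> hit [68/3,23], descend [7, 8]
  N7 x:[33/2,23] y:[23,47] z:[68/3,77/3] -> hit [23,23], descend [2, 6]
    N2 x:[20,23] y:[41,47] z:[74/3,77/3] -> miss, prune
    N6 x:[33/2,23] y:[23,30] z:[68/3,74/3] -> hit [23,23], descend [3, 10]
      N3 x:[33/2,18] y:[26,30] z:[68/3,74/3] -> miss, prune
      N10 x:[45/2,23] y:[23,27] z:[23,73/3] -> hit [23,23] leaf, test {P2@t=23}
  N8 x:[7/2,25/2] y:[7,41] z:[82/3,101/3] -> miss, prune

Visited [0, 7, 2, 6, 3, 10, 8]. Tests: 7 box, 1 leaf. Nearest: P2.

== RESULT ==
2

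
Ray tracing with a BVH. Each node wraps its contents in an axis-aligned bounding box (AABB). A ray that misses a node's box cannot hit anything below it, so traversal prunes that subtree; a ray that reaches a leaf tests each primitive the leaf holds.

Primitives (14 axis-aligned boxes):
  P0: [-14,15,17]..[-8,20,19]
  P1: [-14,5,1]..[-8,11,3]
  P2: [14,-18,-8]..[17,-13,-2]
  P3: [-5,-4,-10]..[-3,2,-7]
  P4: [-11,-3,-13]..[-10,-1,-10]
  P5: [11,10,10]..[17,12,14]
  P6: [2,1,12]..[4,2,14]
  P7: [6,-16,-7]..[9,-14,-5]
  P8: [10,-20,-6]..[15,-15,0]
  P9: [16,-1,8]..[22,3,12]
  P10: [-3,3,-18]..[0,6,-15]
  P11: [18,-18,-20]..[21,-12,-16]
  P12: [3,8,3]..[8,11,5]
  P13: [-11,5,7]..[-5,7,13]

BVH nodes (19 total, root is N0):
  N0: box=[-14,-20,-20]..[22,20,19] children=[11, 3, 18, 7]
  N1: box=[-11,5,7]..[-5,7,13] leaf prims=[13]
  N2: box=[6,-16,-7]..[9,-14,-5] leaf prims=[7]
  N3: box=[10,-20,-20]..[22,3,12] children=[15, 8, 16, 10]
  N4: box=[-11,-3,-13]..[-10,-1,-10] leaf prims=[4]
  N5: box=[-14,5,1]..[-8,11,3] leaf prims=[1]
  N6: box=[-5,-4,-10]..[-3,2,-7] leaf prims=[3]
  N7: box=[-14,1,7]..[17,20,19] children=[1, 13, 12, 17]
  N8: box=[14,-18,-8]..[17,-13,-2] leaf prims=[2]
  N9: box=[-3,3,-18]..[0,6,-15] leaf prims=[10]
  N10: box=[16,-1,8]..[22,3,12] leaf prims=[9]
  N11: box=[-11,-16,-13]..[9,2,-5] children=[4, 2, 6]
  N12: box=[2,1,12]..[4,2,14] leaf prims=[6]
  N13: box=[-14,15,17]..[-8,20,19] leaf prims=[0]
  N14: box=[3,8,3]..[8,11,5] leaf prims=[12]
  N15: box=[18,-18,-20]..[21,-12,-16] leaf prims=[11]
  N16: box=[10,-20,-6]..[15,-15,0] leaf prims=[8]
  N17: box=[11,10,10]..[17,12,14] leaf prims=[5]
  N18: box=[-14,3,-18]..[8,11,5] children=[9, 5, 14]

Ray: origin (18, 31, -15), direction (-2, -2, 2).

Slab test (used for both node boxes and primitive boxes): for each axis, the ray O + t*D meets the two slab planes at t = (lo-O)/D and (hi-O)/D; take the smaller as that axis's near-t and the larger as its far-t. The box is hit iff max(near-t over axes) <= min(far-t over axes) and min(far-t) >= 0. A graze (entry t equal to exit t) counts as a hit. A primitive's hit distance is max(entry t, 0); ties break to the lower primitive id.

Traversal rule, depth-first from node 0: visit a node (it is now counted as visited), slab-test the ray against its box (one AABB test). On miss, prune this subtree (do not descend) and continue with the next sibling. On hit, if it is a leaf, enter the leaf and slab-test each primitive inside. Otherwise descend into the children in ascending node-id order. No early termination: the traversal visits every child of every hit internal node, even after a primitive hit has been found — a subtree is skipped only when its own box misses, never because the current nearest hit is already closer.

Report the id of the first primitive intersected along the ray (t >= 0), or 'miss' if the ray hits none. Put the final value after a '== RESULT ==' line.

Traverse from the root:
N0 x:[-2,16] y:[11/2,51/2] z:[-5/2,17] -> hit [11/2,16], descend [3, 7, 11, 18]
  N3 x:[-2,4] y:[14,51/2] z:[-5/2,27/2] -> miss, prune
  N7 x:[1/2,16] y:[11/2,15] z:[11,17] -> hit [11,15], descend [1, 12, 13, 17]
    N1 x:[23/2,29/2] y:[12,13] z:[11,14] -> hit [12,13] leaf, test {P13@t=12}
    N12 x:[7,8] y:[29/2,15] z:[27/2,29/2] -> miss, prune
    N13 x:[13,16] y:[11/2,8] z:[16,17] -> miss, prune
    N17 x:[1/2,7/2] y:[19/2,21/2] z:[25/2,29/2] -> miss, prune
  N11 x:[9/2,29/2] y:[29/2,47/2] z:[1,5] -> miss, prune
  N18 x:[5,16] y:[10,14] z:[-3/2,10] -> hit [10,10], descend [5, 9, 14]
    N5 x:[13,16] y:[10,13] z:[8,9] -> miss, prune
    N9 x:[9,21/2] y:[25/2,14] z:[-3/2,0] -> miss, prune
    N14 x:[5,15/2] y:[10,23/2] z:[9,10] -> miss, prune

order=[0, 3, 7, 1, 12, 13, 17, 11, 18, 5, 9, 14]  |boxes|=12  |leaves|=1  hit=P13

== RESULT ==
13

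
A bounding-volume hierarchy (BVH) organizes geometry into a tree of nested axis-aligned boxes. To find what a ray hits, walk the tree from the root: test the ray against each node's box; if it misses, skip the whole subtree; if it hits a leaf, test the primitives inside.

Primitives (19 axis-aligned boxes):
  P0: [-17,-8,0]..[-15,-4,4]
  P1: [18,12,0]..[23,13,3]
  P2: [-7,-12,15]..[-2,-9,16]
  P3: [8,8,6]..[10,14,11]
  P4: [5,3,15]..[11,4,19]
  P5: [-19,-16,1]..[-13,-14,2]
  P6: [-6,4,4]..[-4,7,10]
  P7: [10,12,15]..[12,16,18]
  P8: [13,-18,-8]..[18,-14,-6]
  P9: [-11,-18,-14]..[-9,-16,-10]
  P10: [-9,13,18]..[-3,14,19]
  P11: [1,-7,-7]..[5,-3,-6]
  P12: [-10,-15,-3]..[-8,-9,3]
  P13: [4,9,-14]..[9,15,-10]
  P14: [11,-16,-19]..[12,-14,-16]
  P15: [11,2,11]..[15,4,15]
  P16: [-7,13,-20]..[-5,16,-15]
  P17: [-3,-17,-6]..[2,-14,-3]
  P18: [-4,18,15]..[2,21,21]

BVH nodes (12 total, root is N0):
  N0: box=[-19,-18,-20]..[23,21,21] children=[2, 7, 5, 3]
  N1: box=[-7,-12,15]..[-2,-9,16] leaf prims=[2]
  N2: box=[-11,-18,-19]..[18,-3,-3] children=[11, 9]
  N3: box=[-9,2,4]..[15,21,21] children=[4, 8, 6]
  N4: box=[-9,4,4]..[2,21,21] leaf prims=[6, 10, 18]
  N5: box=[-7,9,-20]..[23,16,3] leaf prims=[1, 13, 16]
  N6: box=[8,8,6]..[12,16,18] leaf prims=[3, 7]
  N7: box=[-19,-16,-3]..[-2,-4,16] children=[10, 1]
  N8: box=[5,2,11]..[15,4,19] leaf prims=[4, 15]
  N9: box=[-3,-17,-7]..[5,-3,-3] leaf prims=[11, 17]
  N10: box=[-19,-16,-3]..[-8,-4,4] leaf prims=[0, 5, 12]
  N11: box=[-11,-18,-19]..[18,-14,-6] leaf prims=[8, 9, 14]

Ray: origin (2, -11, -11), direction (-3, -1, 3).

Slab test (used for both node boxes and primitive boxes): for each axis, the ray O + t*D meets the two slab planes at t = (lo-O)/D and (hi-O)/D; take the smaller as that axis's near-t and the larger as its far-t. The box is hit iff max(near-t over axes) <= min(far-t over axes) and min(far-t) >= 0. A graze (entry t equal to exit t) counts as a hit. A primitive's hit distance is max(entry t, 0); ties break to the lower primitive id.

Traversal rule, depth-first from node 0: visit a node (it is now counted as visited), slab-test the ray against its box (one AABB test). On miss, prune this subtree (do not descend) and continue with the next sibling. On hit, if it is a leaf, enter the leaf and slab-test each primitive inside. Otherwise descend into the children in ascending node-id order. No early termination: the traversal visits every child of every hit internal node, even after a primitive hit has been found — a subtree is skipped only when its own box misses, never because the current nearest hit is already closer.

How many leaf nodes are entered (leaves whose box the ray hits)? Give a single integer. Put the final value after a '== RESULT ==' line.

Trace the traversal:
N0 x:[-7,7] y:[-32,7] z:[-3,32/3] -> hit [-3,7], descend [2, 3, 5, 7]
  N2 x:[-16/3,13/3] y:[-8,7] z:[-8/3,8/3] -> hit [-8/3,8/3], descend [9, 11]
    N9 x:[-1,5/3] y:[-8,6] z:[4/3,8/3] -> hit [4/3,5/3] leaf, test {P11(miss), P17(miss)}
    N11 x:[-16/3,13/3] y:[3,7] z:[-8/3,5/3] -> miss, prune
  N3 x:[-13/3,11/3] y:[-32,-13] z:[5,32/3] -> miss, prune
  N5 x:[-7,3] y:[-27,-20] z:[-3,14/3] -> miss, prune
  N7 x:[4/3,7] y:[-7,5] z:[8/3,9] -> hit [8/3,5], descend [1, 10]
    N1 x:[4/3,3] y:[-2,1] z:[26/3,9] -> miss, prune
    N10 x:[10/3,7] y:[-7,5] z:[8/3,5] -> hit [10/3,5] leaf, test {P0(miss), P5(miss), P12@t=10/3}

9 AABB tests over nodes [0, 2, 9, 11, 3, 5, 7, 1, 10]; 2 leaves entered; closest P12.

== RESULT ==
2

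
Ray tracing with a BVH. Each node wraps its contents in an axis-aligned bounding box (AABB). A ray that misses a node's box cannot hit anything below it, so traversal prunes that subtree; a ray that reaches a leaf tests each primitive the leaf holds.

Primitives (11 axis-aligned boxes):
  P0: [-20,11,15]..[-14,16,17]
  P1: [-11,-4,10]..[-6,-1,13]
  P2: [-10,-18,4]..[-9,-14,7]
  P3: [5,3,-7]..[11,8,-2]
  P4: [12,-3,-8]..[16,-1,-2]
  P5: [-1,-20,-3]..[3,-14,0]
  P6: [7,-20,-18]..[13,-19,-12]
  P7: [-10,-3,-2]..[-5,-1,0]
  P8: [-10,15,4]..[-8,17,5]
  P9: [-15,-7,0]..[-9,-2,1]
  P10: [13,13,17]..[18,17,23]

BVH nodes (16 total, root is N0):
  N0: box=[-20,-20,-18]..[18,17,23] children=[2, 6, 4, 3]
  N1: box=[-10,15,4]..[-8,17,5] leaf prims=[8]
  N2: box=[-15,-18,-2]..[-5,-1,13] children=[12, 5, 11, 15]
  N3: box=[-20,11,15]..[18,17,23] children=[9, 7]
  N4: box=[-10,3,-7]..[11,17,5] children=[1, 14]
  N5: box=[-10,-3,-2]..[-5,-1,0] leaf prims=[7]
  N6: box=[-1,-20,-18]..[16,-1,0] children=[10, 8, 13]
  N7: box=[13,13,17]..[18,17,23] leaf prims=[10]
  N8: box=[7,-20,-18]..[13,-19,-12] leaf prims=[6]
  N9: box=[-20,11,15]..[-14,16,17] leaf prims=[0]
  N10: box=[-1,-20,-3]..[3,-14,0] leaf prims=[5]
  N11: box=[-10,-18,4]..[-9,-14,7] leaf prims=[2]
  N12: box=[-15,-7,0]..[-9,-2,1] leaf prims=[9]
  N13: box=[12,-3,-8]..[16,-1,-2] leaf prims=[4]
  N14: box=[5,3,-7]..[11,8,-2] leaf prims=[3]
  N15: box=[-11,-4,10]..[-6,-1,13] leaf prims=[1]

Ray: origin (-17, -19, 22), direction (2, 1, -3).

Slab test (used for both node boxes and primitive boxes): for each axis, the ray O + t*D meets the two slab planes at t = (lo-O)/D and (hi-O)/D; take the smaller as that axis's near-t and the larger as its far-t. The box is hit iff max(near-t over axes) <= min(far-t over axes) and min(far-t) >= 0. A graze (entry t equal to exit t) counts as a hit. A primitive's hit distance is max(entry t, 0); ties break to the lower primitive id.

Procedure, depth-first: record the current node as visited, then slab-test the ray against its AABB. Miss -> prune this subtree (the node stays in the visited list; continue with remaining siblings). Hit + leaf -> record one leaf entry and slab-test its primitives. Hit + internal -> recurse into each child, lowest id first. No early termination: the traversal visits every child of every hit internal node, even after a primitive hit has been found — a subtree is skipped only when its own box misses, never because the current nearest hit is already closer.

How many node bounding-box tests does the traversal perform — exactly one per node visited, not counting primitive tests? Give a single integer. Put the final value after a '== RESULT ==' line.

Walk:
N0 x:[-3/2,35/2] y:[-1,36] z:[-1/3,40/3] -> hit [-1/3,40/3], descend [2, 3, 4, 6]
  N2 x:[1,6] y:[1,18] z:[3,8] -> hit [3,6], descend [5, 11, 12, 15]
    N5 x:[7/2,6] y:[16,18] z:[22/3,8] -> miss, prune
    N11 x:[7/2,4] y:[1,5] z:[5,6] -> miss, prune
    N12 x:[1,4] y:[12,17] z:[7,22/3] -> miss, prune
    N15 x:[3,11/2] y:[15,18] z:[3,4] -> miss, prune
  N3 x:[-3/2,35/2] y:[30,36] z:[-1/3,7/3] -> miss, prune
  N4 x:[7/2,14] y:[22,36] z:[17/3,29/3] -> miss, prune
  N6 x:[8,33/2] y:[-1,18] z:[22/3,40/3] -> hit [8,40/3], descend [8, 10, 13]
    N8 x:[12,15] y:[-1,0] z:[34/3,40/3] -> miss, prune
    N10 x:[8,10] y:[-1,5] z:[22/3,25/3] -> miss, prune
    N13 x:[29/2,33/2] y:[16,18] z:[8,10] -> miss, prune

order=[0, 2, 5, 11, 12, 15, 3, 4, 6, 8, 10, 13]  |boxes|=12  |leaves|=0  hit=miss

== RESULT ==
12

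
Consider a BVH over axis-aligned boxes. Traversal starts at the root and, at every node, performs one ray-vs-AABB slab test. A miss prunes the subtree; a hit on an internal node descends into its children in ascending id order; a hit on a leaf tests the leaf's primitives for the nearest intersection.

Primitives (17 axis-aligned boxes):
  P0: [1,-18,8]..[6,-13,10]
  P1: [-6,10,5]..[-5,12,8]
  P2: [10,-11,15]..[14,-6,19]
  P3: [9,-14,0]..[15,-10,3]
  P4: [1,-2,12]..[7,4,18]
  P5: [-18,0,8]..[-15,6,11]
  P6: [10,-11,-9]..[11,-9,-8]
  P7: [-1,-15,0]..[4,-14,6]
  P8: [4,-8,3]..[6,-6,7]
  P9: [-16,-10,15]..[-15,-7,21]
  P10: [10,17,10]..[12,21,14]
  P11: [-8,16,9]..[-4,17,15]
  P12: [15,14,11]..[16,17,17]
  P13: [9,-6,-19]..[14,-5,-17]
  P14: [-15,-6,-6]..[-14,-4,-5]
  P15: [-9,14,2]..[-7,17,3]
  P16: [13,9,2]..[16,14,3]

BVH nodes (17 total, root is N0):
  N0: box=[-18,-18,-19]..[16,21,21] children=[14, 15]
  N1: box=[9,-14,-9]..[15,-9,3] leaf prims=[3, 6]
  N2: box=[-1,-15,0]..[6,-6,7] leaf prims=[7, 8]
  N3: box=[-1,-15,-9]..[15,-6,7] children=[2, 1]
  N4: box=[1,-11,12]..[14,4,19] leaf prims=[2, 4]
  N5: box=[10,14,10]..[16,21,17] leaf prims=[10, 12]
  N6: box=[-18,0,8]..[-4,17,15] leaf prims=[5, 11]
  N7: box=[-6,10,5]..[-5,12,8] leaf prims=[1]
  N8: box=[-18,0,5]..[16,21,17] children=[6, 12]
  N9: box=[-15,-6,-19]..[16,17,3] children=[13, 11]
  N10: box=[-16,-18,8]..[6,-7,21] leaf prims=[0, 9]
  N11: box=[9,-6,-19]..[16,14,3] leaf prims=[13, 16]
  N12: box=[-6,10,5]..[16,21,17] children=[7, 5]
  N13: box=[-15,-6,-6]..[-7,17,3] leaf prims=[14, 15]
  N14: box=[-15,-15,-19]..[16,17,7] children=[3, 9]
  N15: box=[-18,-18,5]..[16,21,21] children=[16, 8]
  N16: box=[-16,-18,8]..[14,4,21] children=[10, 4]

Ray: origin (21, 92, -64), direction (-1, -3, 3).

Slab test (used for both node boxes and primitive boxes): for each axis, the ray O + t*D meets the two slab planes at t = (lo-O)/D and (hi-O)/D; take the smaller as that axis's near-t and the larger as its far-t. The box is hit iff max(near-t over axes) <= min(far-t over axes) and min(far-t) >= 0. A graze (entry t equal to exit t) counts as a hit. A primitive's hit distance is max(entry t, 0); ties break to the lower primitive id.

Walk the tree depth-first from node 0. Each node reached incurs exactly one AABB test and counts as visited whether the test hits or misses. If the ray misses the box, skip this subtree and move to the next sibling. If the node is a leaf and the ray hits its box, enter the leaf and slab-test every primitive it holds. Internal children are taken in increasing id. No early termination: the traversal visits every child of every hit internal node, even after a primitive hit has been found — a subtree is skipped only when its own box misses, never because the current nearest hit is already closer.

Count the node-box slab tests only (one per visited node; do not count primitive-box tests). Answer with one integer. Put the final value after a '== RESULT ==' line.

Trace the traversal:
N0 x:[5,39] y:[71/3,110/3] z:[15,85/3] -> hit [71/3,85/3], descend [14, 15]
  N14 x:[5,36] y:[25,107/3] z:[15,71/3] -> miss, prune
  N15 x:[5,39] y:[71/3,110/3] z:[23,85/3] -> hit [71/3,85/3], descend [8, 16]
    N8 x:[5,39] y:[71/3,92/3] z:[23,27] -> hit [71/3,27], descend [6, 12]
      N6 x:[25,39] y:[25,92/3] z:[24,79/3] -> hit [25,79/3] leaf, test {P5(miss), P11@t=25}
      N12 x:[5,27] y:[71/3,82/3] z:[23,27] -> hit [71/3,27], descend [5, 7]
        N5 x:[5,11] y:[71/3,26] z:[74/3,27] -> miss, prune
        N7 x:[26,27] y:[80/3,82/3] z:[23,24] -> miss, prune
    N16 x:[7,37] y:[88/3,110/3] z:[24,85/3] -> miss, prune

9 AABB tests over nodes [0, 14, 15, 8, 6, 12, 5, 7, 16]; 1 leaf entered; closest P11.

== RESULT ==
9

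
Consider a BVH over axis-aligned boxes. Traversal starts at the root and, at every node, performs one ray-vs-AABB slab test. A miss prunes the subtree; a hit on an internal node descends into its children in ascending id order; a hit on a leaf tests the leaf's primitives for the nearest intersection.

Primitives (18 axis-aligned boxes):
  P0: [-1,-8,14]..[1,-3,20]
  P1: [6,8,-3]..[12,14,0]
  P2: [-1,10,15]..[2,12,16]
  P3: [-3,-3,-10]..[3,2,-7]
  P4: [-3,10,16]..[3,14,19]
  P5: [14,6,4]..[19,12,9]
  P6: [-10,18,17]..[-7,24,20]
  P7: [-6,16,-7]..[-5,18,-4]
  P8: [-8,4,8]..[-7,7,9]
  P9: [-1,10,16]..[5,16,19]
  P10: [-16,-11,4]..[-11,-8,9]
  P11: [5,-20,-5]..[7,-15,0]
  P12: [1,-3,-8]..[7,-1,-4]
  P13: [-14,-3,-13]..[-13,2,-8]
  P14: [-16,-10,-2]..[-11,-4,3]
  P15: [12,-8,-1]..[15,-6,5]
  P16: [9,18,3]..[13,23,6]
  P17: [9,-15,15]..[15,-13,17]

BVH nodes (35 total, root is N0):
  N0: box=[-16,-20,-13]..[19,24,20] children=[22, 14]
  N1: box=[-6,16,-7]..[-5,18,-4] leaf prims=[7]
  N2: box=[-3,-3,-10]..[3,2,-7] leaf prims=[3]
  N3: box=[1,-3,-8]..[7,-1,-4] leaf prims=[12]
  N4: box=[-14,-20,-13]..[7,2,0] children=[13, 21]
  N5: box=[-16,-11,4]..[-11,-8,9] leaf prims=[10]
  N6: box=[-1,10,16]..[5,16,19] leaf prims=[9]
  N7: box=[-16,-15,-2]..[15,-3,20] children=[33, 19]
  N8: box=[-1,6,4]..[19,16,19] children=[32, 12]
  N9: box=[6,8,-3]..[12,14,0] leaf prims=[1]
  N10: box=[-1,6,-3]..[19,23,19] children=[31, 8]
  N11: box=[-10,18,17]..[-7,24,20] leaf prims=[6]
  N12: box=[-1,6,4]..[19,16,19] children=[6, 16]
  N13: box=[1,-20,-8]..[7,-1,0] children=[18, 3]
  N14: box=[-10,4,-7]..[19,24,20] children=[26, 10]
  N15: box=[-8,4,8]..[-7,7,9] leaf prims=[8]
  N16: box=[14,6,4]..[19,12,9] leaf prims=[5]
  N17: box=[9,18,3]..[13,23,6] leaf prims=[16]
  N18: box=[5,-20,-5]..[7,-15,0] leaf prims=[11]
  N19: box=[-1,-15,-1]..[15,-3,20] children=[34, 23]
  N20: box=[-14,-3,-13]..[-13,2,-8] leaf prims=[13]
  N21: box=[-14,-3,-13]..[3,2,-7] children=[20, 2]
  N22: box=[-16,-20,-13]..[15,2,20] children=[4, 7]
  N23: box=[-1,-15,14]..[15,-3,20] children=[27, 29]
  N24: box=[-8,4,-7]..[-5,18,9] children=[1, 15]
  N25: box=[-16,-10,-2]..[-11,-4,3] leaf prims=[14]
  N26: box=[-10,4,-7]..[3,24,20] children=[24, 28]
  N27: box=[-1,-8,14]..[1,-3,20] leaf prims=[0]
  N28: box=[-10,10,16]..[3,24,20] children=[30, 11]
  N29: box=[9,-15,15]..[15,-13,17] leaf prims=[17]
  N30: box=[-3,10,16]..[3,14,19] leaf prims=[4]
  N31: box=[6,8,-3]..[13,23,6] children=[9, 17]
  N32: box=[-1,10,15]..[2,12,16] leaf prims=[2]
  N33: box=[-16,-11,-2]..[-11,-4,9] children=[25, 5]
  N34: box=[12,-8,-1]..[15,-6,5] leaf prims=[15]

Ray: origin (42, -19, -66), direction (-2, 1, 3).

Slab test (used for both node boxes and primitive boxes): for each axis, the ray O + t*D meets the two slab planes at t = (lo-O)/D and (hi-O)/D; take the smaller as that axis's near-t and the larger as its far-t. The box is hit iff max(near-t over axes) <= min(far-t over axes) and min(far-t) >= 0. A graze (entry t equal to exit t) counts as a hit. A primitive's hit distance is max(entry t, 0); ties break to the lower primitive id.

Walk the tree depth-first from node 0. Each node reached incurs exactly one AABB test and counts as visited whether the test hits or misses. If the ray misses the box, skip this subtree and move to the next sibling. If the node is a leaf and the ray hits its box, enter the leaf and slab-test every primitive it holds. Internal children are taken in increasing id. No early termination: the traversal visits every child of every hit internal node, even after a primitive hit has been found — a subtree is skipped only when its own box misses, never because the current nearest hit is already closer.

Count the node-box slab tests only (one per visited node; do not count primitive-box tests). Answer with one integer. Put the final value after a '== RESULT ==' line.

Trace the traversal:
N0 x:[23/2,29] y:[-1,43] z:[53/3,86/3] -> hit [53/3,86/3], descend [14, 22]
  N14 x:[23/2,26] y:[23,43] z:[59/3,86/3] -> hit [23,26], descend [10, 26]
    N10 x:[23/2,43/2] y:[25,42] z:[21,85/3] -> miss, prune
    N26 x:[39/2,26] y:[23,43] z:[59/3,86/3] -> hit [23,26], descend [24, 28]
      N24 x:[47/2,25] y:[23,37] z:[59/3,25] -> hit [47/2,25], descend [1, 15]
        N1 x:[47/2,24] y:[35,37] z:[59/3,62/3] -> miss, prune
        N15 x:[49/2,25] y:[23,26] z:[74/3,25] -> hit [74/3,25] leaf, test {P8@t=74/3}
      N28 x:[39/2,26] y:[29,43] z:[82/3,86/3] -> miss, prune
  N22 x:[27/2,29] y:[-1,21] z:[53/3,86/3] -> hit [53/3,21], descend [4, 7]
    N4 x:[35/2,28] y:[-1,21] z:[53/3,22] -> hit [53/3,21], descend [13, 21]
      N13 x:[35/2,41/2] y:[-1,18] z:[58/3,22] -> miss, prune
      N21 x:[39/2,28] y:[16,21] z:[53/3,59/3] -> hit [39/2,59/3], descend [2, 20]
        N2 x:[39/2,45/2] y:[16,21] z:[56/3,59/3] -> hit [39/2,59/3] leaf, test {P3@t=39/2}
        N20 x:[55/2,28] y:[16,21] z:[53/3,58/3] -> miss, prune
    N7 x:[27/2,29] y:[4,16] z:[64/3,86/3] -> miss, prune

15 AABB tests over nodes [0, 14, 10, 26, 24, 1, 15, 28, 22, 4, 13, 21, 2, 20, 7]; 2 leaves entered; closest P3.

== RESULT ==
15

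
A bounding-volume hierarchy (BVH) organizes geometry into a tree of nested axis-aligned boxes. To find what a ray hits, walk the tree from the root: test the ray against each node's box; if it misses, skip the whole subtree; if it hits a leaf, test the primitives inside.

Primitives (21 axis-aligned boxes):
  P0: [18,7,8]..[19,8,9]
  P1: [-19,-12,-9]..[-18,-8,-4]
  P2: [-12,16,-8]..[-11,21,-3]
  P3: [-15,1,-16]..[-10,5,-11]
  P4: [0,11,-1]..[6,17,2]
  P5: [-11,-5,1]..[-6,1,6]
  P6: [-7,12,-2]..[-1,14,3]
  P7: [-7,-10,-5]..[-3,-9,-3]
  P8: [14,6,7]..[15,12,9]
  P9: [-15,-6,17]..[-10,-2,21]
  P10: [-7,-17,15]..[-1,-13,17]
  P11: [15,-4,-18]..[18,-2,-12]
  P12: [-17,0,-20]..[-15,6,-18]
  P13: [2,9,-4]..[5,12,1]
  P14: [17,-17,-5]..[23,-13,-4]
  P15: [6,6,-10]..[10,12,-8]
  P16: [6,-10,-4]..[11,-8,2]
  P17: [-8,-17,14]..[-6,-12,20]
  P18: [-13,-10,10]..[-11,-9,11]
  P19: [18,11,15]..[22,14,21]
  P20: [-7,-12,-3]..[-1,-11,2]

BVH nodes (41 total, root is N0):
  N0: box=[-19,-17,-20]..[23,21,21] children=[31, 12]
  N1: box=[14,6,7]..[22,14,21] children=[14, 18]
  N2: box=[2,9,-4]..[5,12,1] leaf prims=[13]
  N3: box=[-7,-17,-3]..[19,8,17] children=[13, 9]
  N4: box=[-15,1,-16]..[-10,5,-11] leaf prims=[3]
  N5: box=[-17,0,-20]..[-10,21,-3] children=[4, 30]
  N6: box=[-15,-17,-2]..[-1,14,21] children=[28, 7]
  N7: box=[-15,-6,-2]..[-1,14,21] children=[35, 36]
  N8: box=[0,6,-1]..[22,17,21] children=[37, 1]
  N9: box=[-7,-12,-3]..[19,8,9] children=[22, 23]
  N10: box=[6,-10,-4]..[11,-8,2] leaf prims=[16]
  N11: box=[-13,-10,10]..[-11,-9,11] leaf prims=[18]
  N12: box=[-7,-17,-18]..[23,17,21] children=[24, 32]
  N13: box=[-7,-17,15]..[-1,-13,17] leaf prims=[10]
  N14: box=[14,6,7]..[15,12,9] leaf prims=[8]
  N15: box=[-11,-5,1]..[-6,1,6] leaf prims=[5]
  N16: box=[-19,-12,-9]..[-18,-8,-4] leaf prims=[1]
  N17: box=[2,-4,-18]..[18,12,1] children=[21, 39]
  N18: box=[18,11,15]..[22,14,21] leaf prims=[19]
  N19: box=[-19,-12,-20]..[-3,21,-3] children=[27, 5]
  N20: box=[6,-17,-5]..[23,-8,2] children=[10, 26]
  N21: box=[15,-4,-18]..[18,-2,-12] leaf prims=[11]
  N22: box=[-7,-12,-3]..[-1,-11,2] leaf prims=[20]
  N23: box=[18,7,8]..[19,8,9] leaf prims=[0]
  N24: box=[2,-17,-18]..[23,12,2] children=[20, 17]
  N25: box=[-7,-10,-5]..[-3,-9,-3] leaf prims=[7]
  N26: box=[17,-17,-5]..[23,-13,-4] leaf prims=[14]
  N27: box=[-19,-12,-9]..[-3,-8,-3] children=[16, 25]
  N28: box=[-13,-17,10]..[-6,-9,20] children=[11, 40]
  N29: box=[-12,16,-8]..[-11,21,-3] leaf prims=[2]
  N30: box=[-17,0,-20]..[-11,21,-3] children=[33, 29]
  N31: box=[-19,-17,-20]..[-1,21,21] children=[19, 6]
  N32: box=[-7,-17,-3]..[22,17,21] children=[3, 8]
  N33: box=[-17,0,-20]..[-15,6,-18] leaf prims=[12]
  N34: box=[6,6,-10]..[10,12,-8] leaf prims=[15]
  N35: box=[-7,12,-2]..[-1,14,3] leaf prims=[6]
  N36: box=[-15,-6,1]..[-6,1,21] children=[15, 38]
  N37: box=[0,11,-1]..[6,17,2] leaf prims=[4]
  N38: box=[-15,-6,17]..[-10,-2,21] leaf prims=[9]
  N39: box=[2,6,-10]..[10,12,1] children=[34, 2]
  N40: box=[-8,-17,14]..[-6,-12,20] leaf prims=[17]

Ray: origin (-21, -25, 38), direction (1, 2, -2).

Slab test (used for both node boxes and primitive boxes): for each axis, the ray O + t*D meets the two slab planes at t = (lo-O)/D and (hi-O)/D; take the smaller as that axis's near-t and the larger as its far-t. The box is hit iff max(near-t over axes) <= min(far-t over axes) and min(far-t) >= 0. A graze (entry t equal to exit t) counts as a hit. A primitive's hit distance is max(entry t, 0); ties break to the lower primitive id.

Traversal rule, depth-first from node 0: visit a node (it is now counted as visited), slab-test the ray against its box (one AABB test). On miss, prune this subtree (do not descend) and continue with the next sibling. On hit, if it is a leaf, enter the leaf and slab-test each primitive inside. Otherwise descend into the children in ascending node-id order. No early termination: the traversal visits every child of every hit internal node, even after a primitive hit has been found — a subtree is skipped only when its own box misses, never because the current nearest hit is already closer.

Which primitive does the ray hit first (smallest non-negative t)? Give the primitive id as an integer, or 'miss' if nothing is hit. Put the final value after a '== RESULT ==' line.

Walk:
N0 x:[2,44] y:[4,23] z:[17/2,29] -> hit [17/2,23], descend [12, 31]
  N12 x:[14,44] y:[4,21] z:[17/2,28] -> hit [14,21], descend [24, 32]
    N24 x:[23,44] y:[4,37/2] z:[18,28] -> miss, prune
    N32 x:[14,43] y:[4,21] z:[17/2,41/2] -> hit [14,41/2], descend [3, 8]
      N3 x:[14,40] y:[4,33/2] z:[21/2,41/2] -> hit [14,33/2], descend [9, 13]
        N9 x:[14,40] y:[13/2,33/2] z:[29/2,41/2] -> hit [29/2,33/2], descend [22, 23]
          N22 x:[14,20] y:[13/2,7] z:[18,41/2] -> miss, prune
          N23 x:[39,40] y:[16,33/2] z:[29/2,15] -> miss, prune
        N13 x:[14,20] y:[4,6] z:[21/2,23/2] -> miss, prune
      N8 x:[21,43] y:[31/2,21] z:[17/2,39/2] -> miss, prune
  N31 x:[2,20] y:[4,23] z:[17/2,29] -> hit [17/2,20], descend [6, 19]
    N6 x:[6,20] y:[4,39/2] z:[17/2,20] -> hit [17/2,39/2], descend [7, 28]
      N7 x:[6,20] y:[19/2,39/2] z:[17/2,20] -> hit [19/2,39/2], descend [35, 36]
        N35 x:[14,20] y:[37/2,39/2] z:[35/2,20] -> hit [37/2,39/2] leaf, test {P6@t=37/2}
        N36 x:[6,15] y:[19/2,13] z:[17/2,37/2] -> hit [19/2,13], descend [15, 38]
          N15 x:[10,15] y:[10,13] z:[16,37/2] -> miss, prune
          N38 x:[6,11] y:[19/2,23/2] z:[17/2,21/2] -> hit [19/2,21/2] leaf, test {P9@t=19/2}
      N28 x:[8,15] y:[4,8] z:[9,14] -> miss, prune
    N19 x:[2,18] y:[13/2,23] z:[41/2,29] -> miss, prune

Summary -> nodes [0, 12, 24, 32, 3, 9, 22, 23, 13, 8, 31, 6, 7, 35, 36, 15, 38, 28, 19]; box-tests=19; leaf-entries=2; first=P9

== RESULT ==
9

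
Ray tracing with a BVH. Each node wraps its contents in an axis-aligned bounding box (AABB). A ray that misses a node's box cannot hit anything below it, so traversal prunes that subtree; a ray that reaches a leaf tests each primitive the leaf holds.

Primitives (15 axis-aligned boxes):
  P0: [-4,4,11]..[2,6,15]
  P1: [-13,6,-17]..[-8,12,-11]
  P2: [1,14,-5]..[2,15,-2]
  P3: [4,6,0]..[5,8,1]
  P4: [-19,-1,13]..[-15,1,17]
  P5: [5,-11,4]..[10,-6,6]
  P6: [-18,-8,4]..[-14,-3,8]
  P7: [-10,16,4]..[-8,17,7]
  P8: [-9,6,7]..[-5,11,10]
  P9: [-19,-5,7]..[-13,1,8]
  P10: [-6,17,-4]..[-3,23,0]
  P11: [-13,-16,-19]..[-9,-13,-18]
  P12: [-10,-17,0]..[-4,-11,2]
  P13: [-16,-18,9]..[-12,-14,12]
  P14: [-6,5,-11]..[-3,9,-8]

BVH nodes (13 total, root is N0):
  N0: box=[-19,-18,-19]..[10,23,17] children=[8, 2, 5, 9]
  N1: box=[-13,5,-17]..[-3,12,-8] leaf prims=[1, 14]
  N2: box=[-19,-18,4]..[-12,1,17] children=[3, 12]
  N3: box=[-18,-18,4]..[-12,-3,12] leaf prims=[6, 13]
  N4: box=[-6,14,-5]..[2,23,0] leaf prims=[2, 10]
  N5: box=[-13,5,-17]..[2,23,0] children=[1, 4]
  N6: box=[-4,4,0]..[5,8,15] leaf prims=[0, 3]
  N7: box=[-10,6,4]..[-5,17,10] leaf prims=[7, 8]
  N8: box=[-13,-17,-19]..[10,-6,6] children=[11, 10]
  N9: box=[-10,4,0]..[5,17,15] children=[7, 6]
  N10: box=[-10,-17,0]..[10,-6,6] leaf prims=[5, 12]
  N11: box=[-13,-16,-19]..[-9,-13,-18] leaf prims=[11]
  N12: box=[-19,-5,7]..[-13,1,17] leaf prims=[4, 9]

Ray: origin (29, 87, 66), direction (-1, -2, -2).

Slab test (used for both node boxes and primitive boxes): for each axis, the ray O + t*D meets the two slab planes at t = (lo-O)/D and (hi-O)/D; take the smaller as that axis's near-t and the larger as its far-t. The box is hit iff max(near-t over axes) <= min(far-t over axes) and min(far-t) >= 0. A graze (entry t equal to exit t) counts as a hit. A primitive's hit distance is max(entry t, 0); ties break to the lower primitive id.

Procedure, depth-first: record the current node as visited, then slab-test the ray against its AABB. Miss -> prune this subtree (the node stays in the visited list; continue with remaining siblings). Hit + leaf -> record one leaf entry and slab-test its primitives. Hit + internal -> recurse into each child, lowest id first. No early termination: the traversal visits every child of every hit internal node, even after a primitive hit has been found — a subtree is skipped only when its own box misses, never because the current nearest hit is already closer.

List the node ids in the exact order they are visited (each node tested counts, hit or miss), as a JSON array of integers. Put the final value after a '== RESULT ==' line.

Walk:
N0 x:[19,48] y:[32,105/2] z:[49/2,85/2] -> hit [32,85/2], descend [2, 5, 8, 9]
  N2 x:[41,48] y:[43,105/2] z:[49/2,31] -> miss, prune
  N5 x:[27,42] y:[32,41] z:[33,83/2] -> hit [33,41], descend [1, 4]
    N1 x:[32,42] y:[75/2,41] z:[37,83/2] -> hit [75/2,41] leaf, test {P1@t=77/2, P14(miss)}
    N4 x:[27,35] y:[32,73/2] z:[33,71/2] -> hit [33,35] leaf, test {P2(miss), P10@t=33}
  N8 x:[19,42] y:[93/2,52] z:[30,85/2] -> miss, prune
  N9 x:[24,39] y:[35,83/2] z:[51/2,33] -> miss, prune

7 AABB tests over nodes [0, 2, 5, 1, 4, 8, 9]; 2 leaves entered; closest P10.

== RESULT ==
[0, 2, 5, 1, 4, 8, 9]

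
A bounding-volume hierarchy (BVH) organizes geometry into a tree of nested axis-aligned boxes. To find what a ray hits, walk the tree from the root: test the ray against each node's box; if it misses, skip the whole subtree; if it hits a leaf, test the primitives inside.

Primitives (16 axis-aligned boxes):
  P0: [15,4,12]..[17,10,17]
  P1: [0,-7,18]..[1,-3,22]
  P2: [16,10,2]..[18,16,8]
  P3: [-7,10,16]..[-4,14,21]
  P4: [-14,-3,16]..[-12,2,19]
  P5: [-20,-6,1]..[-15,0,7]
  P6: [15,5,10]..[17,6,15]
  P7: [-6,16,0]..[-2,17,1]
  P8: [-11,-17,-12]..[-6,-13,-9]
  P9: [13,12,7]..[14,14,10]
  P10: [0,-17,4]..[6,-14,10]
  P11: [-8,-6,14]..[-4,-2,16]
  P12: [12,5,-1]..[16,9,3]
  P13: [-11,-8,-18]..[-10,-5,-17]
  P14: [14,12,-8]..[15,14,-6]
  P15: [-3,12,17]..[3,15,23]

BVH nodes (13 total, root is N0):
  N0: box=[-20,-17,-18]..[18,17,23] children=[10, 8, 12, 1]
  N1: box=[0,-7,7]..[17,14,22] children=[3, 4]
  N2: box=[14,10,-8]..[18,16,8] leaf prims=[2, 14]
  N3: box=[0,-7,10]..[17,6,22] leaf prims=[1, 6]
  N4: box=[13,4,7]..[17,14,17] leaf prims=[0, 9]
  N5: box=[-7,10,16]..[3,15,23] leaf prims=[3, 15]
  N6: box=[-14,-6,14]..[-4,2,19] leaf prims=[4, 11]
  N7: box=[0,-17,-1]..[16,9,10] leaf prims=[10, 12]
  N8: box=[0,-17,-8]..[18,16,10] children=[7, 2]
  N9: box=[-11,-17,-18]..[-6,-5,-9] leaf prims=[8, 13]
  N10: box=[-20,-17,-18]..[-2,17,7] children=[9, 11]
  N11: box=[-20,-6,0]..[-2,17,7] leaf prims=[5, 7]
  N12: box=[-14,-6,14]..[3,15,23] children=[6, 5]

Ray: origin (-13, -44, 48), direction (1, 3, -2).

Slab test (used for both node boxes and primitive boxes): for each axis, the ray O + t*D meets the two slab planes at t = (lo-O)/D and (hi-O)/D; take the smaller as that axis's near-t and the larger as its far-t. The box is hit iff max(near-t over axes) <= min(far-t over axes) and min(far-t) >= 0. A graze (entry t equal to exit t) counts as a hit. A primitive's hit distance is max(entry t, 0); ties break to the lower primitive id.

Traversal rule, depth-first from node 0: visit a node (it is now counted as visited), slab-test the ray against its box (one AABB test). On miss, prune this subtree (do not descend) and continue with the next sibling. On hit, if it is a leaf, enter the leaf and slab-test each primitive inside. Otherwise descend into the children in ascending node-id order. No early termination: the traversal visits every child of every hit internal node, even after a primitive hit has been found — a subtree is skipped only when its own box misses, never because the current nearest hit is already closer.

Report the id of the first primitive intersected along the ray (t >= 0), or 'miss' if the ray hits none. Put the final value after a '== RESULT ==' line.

Walk:
N0 x:[-7,31] y:[9,61/3] z:[25/2,33] -> hit [25/2,61/3], descend [1, 8, 10, 12]
  N1 x:[13,30] y:[37/3,58/3] z:[13,41/2] -> hit [13,58/3], descend [3, 4]
    N3 x:[13,30] y:[37/3,50/3] z:[13,19] -> hit [13,50/3] leaf, test {P1@t=13, P6(miss)}
    N4 x:[26,30] y:[16,58/3] z:[31/2,41/2] -> miss, prune
  N8 x:[13,31] y:[9,20] z:[19,28] -> hit [19,20], descend [2, 7]
    N2 x:[27,31] y:[18,20] z:[20,28] -> miss, prune
    N7 x:[13,29] y:[9,53/3] z:[19,49/2] -> miss, prune
  N10 x:[-7,11] y:[9,61/3] z:[41/2,33] -> miss, prune
  N12 x:[-1,16] y:[38/3,59/3] z:[25/2,17] -> hit [38/3,16], descend [5, 6]
    N5 x:[6,16] y:[18,59/3] z:[25/2,16] -> miss, prune
    N6 x:[-1,9] y:[38/3,46/3] z:[29/2,17] -> miss, prune

Summary -> nodes [0, 1, 3, 4, 8, 2, 7, 10, 12, 5, 6]; box-tests=11; leaf-entries=1; first=P1

== RESULT ==
1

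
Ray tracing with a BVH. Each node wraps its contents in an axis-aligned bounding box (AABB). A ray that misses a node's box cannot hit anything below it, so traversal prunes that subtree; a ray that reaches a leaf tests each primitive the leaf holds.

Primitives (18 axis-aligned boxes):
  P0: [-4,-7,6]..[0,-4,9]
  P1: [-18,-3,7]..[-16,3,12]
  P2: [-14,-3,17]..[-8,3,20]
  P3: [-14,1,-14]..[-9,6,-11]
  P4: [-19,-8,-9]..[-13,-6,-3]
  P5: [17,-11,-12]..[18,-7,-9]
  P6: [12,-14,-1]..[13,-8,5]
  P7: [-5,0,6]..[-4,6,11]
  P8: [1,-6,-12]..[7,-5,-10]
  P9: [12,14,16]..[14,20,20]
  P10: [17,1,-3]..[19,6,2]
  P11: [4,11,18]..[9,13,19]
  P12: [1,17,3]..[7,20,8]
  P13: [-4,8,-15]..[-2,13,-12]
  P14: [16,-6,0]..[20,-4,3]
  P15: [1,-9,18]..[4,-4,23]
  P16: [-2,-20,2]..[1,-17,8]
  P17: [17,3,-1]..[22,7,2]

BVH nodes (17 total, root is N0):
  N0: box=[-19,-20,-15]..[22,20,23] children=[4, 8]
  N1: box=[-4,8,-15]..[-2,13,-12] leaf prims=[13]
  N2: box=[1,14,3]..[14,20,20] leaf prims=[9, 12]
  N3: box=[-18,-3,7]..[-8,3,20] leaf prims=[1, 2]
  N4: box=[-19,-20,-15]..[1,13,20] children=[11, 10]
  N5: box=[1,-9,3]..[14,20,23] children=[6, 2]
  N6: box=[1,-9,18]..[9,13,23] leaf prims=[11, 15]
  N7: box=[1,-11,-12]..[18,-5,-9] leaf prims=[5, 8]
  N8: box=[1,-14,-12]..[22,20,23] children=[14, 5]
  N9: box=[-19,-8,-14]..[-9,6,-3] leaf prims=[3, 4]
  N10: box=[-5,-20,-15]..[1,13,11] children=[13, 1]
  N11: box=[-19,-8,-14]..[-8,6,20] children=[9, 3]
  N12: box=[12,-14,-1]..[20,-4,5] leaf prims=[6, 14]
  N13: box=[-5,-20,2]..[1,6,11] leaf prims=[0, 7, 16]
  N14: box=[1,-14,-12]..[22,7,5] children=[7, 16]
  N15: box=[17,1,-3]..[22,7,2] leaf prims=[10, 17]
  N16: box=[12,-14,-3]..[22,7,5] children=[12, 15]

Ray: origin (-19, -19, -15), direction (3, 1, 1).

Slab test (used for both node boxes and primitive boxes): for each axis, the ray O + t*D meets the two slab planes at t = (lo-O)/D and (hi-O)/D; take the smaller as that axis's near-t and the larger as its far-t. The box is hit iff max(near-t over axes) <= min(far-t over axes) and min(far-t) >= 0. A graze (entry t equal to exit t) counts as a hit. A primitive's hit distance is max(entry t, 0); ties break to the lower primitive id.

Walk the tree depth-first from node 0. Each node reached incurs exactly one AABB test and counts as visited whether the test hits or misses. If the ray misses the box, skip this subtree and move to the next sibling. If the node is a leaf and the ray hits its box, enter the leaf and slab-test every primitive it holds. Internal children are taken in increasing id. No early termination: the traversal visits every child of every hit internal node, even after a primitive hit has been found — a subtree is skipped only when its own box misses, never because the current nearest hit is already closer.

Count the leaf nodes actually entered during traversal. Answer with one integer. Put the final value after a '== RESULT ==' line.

Trace the traversal:
N0 x:[0,41/3] y:[-1,39] z:[0,38] -> hit [0,41/3], descend [4, 8]
  N4 x:[0,20/3] y:[-1,32] z:[0,35] -> hit [0,20/3], descend [10, 11]
    N10 x:[14/3,20/3] y:[-1,32] z:[0,26] -> hit [14/3,20/3], descend [1, 13]
      N1 x:[5,17/3] y:[27,32] z:[0,3] -> miss, prune
      N13 x:[14/3,20/3] y:[-1,25] z:[17,26] -> miss, prune
    N11 x:[0,11/3] y:[11,25] z:[1,35] -> miss, prune
  N8 x:[20/3,41/3] y:[5,39] z:[3,38] -> hit [20/3,41/3], descend [5, 14]
    N5 x:[20/3,11] y:[10,39] z:[18,38] -> miss, prune
    N14 x:[20/3,41/3] y:[5,26] z:[3,20] -> hit [20/3,41/3], descend [7, 16]
      N7 x:[20/3,37/3] y:[8,14] z:[3,6] -> miss, prune
      N16 x:[31/3,41/3] y:[5,26] z:[12,20] -> hit [12,41/3], descend [12, 15]
        N12 x:[31/3,13] y:[5,15] z:[14,20] -> miss, prune
        N15 x:[12,41/3] y:[20,26] z:[12,17] -> miss, prune

Visited [0, 4, 10, 1, 13, 11, 8, 5, 14, 7, 16, 12, 15]. Tests: 13 box, 0 leaf. Nearest: miss.

== RESULT ==
0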